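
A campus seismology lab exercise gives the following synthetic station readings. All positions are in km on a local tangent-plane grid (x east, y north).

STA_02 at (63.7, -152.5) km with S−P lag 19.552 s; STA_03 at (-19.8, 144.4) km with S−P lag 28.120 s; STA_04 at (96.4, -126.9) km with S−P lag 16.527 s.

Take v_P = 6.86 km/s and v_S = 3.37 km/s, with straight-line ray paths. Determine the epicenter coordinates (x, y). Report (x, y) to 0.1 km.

(61.9, -23.0)

Distance from S−P lag: d = Δt · v_P v_S / (v_P − v_S) = Δt · (6.86·3.37)/(6.86−3.37) ≈ 6.6241·Δt.
So d_STA_02 = 129.51, d_STA_03 = 186.27, d_STA_04 = 109.48 km.
Circle about each station: (x − 63.7)² + (y + 152.5)² = 129.51²; (x + 19.8)² + (y − 144.4)² = 186.27²; (x − 96.4)² + (y + 126.9)² = 109.48².
Subtracting pairs of circle equations eliminates x²+y² and gives linear equations (the radical axes):
-167.0 x + 593.8 y = -23994.21
65.4 x + 51.2 y = 2869.60
Solving the 2×2 system: x ≈ 61.9, y ≈ -23.0 km.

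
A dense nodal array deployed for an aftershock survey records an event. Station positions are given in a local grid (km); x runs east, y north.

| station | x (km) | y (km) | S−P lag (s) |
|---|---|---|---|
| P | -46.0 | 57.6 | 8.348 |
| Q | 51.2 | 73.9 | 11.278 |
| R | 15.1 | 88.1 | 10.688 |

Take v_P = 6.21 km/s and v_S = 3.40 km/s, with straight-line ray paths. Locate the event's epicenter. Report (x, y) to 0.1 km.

-4.8 km east, 10.3 km north

Distance from S−P lag: d = Δt · v_P v_S / (v_P − v_S) = Δt · (6.21·3.40)/(6.21−3.40) ≈ 7.5139·Δt.
So d_P = 62.73, d_Q = 84.74, d_R = 80.31 km.
Circle about each station: (x + 46.0)² + (y − 57.6)² = 62.73²; (x − 51.2)² + (y − 73.9)² = 84.74²; (x − 15.1)² + (y − 88.1)² = 80.31².
Subtracting the P equation from the Q and R equations removes the quadratic terms:
194.4 x + 32.6 y = -596.92
122.2 x + 61.0 y = 41.22
Solving the 2×2 system: x ≈ -4.8, y ≈ 10.3 km.
Check against P (with the unrounded x, y): √((x + 46.0)²+(y − 57.6)²) = 62.75 ≈ 62.73 km. ✓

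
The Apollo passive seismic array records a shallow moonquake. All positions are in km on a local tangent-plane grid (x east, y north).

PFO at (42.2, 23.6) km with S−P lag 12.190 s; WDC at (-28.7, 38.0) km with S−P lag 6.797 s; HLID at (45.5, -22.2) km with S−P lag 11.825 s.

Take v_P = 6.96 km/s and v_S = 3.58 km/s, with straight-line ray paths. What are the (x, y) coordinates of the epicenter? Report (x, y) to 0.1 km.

-40.9 km east, -10.6 km north

Distance from S−P lag: d = Δt · v_P v_S / (v_P − v_S) = Δt · (6.96·3.58)/(6.96−3.58) ≈ 7.3718·Δt.
So d_PFO = 89.86, d_WDC = 50.11, d_HLID = 87.17 km.
Circle about each station: (x − 42.2)² + (y − 23.6)² = 89.86²; (x + 28.7)² + (y − 38.0)² = 50.11²; (x − 45.5)² + (y + 22.2)² = 87.17².
Subtracting the PFO equation from the WDC and HLID equations removes the quadratic terms:
-141.8 x + 28.8 y = 5493.70
6.6 x − 91.6 y = 701.50
Solving the 2×2 system: x ≈ -40.9, y ≈ -10.6 km.
Check against PFO (with the unrounded x, y): √((x − 42.2)²+(y − 23.6)²) = 89.86 ≈ 89.86 km. ✓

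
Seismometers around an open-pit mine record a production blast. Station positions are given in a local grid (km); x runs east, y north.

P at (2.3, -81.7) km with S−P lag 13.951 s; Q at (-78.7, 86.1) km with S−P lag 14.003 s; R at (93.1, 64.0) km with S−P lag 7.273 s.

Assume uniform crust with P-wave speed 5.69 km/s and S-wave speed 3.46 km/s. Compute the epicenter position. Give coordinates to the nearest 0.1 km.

Distance from S−P lag: d = Δt · v_P v_S / (v_P − v_S) = Δt · (5.69·3.46)/(5.69−3.46) ≈ 8.8284·Δt.
So d_P = 123.17, d_Q = 123.62, d_R = 64.21 km.
Circle about each station: (x − 2.3)² + (y + 81.7)² = 123.17²; (x + 78.7)² + (y − 86.1)² = 123.62²; (x − 93.1)² + (y − 64.0)² = 64.21².
Subtracting pairs of circle equations eliminates x²+y² and gives linear equations (the radical axes):
-162.0 x + 335.6 y = 6815.66
181.6 x + 291.4 y = 17131.35
Solving the 2×2 system: x ≈ 34.8, y ≈ 37.1 km.
Check against P (with the unrounded x, y): √((x − 2.3)²+(y + 81.7)²) = 123.17 ≈ 123.17 km. ✓

(34.8, 37.1)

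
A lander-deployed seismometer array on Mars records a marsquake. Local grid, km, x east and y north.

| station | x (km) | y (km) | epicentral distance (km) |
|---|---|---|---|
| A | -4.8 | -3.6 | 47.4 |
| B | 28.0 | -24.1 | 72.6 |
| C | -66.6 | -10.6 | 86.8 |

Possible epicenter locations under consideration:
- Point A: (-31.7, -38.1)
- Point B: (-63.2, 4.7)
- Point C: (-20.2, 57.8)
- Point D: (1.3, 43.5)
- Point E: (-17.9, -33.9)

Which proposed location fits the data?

Point D

For each candidate, compare |candidate − station| to the reported distance:
Point A: residuals A 3.7, B 11.3, C 42.4 → max 42.4 km
Point B: residuals A 11.6, B 23.0, C 71.1 → max 71.1 km
Point C: residuals A 15.9, B 22.4, C 4.1 → max 22.4 km
Point D: residuals A 0.1, B 0.1, C 0.0 → max 0.1 km
Point E: residuals A 14.4, B 25.7, C 32.8 → max 32.8 km
Only Point D has all residuals ≈ 0.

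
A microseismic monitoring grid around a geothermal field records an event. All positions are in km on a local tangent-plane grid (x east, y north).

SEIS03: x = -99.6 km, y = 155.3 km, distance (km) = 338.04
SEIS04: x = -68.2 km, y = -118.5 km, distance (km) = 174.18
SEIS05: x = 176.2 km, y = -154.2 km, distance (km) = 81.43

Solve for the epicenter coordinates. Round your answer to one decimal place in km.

Circle about each station: (x + 99.6)² + (y − 155.3)² = 338.04²; (x + 68.2)² + (y + 118.5)² = 174.18²; (x − 176.2)² + (y + 154.2)² = 81.43².
Subtracting the SEIS03 equation from the SEIS04 and SEIS05 equations removes the quadratic terms:
62.8 x − 547.6 y = 68587.61
551.6 x − 619.0 y = 128426.03
Solving the 2×2 system: x ≈ 105.9, y ≈ -113.1 km.
Check against SEIS03 (with the unrounded x, y): √((x + 99.6)²+(y − 155.3)²) = 338.04 ≈ 338.04 km. ✓

x ≈ 105.9 km, y ≈ -113.1 km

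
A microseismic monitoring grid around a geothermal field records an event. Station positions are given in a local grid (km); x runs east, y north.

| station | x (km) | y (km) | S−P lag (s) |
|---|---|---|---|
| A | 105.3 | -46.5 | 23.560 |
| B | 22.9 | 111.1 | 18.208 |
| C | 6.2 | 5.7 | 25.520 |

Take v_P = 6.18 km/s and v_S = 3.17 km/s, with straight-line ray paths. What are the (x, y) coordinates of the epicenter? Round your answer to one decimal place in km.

Distance from S−P lag: d = Δt · v_P v_S / (v_P − v_S) = Δt · (6.18·3.17)/(6.18−3.17) ≈ 6.5085·Δt.
So d_A = 153.34, d_B = 118.51, d_C = 166.10 km.
Circle about each station: (x − 105.3)² + (y + 46.5)² = 153.34²; (x − 22.9)² + (y − 111.1)² = 118.51²; (x − 6.2)² + (y − 5.7)² = 166.10².
Subtracting the A equation from the B and C equations removes the quadratic terms:
-164.8 x + 315.2 y = 9085.82
-198.2 x + 104.4 y = -17255.46
Solving the 2×2 system: x ≈ 141.1, y ≈ 102.6 km.
Check against A (with the unrounded x, y): √((x − 105.3)²+(y + 46.5)²) = 153.34 ≈ 153.34 km. ✓

141.1 km east, 102.6 km north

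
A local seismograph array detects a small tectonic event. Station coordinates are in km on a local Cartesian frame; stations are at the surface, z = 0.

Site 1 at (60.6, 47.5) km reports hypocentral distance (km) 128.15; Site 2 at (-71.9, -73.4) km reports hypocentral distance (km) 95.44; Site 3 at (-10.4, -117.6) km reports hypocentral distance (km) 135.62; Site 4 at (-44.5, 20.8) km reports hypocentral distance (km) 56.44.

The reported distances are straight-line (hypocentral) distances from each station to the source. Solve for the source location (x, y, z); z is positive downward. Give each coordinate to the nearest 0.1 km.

Each station gives a sphere (x−x_i)² + (y−y_i)² + z² = d_i² (stations at z=0).
Subtracting the Site 1 sphere from Site 2 and Site 3: z² cancels, leaving linear equations in x and y:
-265.0 x − 241.8 y = 11942.19
-142.0 x − 330.2 y = 6038.95
Solving: x ≈ -46.703, y ≈ 1.796 km (keep extra digits for the depth step; rounded: -46.7, 1.8).
Then from the Site 1 sphere: z² = 128.15² − (x − 60.6)² − (y − 47.5)² with x = -46.703, y = 1.796, so z ≈ 53.100 ≈ 53.1 km.
Check against Site 4 (with the unrounded solution): distance 56.44 ≈ 56.44 km. ✓

(-46.7, 1.8, 53.1)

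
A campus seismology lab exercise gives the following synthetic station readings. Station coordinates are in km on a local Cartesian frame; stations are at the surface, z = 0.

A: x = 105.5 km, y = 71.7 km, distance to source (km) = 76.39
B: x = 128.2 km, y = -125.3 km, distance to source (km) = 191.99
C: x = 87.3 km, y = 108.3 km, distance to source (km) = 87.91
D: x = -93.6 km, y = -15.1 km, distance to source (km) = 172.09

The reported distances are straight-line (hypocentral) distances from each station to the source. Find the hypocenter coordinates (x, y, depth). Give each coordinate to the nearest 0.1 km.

(58.3, 45.2, 53.9)

Each station gives a sphere (x−x_i)² + (y−y_i)² + z² = d_i² (stations at z=0).
Subtracting the A sphere from B and C: z² cancels, leaving linear equations in x and y:
45.4 x − 394.0 y = -15160.54
-36.4 x + 73.2 y = 1186.30
Solving: x ≈ 58.298, y ≈ 45.196 km (keep extra digits for the depth step; rounded: 58.3, 45.2).
Then from the A sphere: z² = 76.39² − (x − 105.5)² − (y − 71.7)² with x = 58.298, y = 45.196, so z ≈ 53.898 ≈ 53.9 km.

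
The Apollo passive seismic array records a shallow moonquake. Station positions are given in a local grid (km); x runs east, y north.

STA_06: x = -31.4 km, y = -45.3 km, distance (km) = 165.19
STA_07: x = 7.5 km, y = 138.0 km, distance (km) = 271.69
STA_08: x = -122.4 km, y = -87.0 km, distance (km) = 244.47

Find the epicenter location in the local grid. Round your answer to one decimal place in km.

Circle about each station: (x + 31.4)² + (y + 45.3)² = 165.19²; (x − 7.5)² + (y − 138.0)² = 271.69²; (x + 122.4)² + (y + 87.0)² = 244.47².
Subtracting the STA_06 equation from the STA_07 and STA_08 equations removes the quadratic terms:
77.8 x + 366.6 y = -30465.52
-182.0 x − 83.4 y = -12965.13
Solving the 2×2 system: x ≈ 121.1, y ≈ -108.8 km.
Check against STA_06 (with the unrounded x, y): √((x + 31.4)²+(y + 45.3)²) = 165.19 ≈ 165.19 km. ✓

(121.1, -108.8)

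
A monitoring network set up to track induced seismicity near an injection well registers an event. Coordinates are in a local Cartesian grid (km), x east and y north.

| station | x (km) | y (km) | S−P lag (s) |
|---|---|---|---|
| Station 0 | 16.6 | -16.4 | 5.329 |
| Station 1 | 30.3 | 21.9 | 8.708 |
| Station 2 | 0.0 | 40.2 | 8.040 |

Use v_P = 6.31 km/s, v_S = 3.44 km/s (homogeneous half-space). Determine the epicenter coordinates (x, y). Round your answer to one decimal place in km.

Distance from S−P lag: d = Δt · v_P v_S / (v_P − v_S) = Δt · (6.31·3.44)/(6.31−3.44) ≈ 7.5632·Δt.
So d_Station 0 = 40.30, d_Station 1 = 65.86, d_Station 2 = 60.81 km.
Circle about each station: (x − 16.6)² + (y + 16.4)² = 40.30²; (x − 30.3)² + (y − 21.9)² = 65.86²; x² + (y − 40.2)² = 60.81².
Subtracting the Station 0 equation from the Station 1 and Station 2 equations removes the quadratic terms:
27.4 x + 76.6 y = -1860.27
-33.2 x + 113.2 y = -1002.25
Solving the 2×2 system: x ≈ -23.7, y ≈ -15.8 km.

x ≈ -23.7 km, y ≈ -15.8 km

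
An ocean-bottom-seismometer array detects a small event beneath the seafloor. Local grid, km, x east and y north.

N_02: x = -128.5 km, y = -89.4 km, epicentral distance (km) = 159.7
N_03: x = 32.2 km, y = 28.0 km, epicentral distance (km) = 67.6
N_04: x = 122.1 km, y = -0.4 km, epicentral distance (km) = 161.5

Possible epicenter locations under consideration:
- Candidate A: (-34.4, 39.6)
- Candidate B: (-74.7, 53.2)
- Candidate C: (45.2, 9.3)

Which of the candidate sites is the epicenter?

Candidate A

For each candidate, compare |candidate − station| to the reported distance:
Candidate A: residuals N_02 0.0, N_03 0.0, N_04 0.0 → max 0.0 km
Candidate B: residuals N_02 7.3, N_03 42.2, N_04 42.5 → max 42.5 km
Candidate C: residuals N_02 40.1, N_03 44.8, N_04 84.0 → max 84.0 km
Only Candidate A has all residuals ≈ 0.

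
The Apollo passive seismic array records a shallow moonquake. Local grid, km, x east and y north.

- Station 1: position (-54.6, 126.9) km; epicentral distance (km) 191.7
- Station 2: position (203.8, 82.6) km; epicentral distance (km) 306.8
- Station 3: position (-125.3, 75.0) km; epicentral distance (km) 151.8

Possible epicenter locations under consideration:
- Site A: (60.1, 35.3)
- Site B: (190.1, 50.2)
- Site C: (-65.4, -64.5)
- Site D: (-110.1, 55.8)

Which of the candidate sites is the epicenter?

Site C

For each candidate, compare |candidate − station| to the reported distance:
Site A: residuals Station 1 44.9, Station 2 155.5, Station 3 37.8 → max 155.5 km
Site B: residuals Station 1 64.7, Station 2 271.6, Station 3 164.6 → max 271.6 km
Site C: residuals Station 1 0.0, Station 2 0.0, Station 3 0.0 → max 0.0 km
Site D: residuals Station 1 101.5, Station 2 8.2, Station 3 127.3 → max 127.3 km
Only Site C has all residuals ≈ 0.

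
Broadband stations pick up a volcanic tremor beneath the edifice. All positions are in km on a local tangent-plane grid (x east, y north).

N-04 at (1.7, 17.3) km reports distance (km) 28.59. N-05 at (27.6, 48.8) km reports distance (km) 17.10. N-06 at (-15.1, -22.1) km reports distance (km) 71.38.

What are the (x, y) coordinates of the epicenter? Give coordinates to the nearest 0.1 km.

x ≈ 11.1 km, y ≈ 44.3 km

Circle about each station: (x − 1.7)² + (y − 17.3)² = 28.59²; (x − 27.6)² + (y − 48.8)² = 17.10²; (x + 15.1)² + (y + 22.1)² = 71.38².
Subtracting pairs of circle equations eliminates x²+y² and gives linear equations (the radical axes):
51.8 x + 63.0 y = 3366.00
-33.6 x − 78.8 y = -3863.48
Solving the 2×2 system: x ≈ 11.1, y ≈ 44.3 km.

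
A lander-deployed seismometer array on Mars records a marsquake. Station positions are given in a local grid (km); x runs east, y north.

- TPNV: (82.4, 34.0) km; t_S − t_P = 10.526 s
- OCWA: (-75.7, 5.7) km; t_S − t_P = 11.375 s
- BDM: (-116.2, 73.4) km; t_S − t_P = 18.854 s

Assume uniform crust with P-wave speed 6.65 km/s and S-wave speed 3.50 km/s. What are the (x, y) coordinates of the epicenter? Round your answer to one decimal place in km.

x ≈ 8.2 km, y ≈ 10.7 km

Distance from S−P lag: d = Δt · v_P v_S / (v_P − v_S) = Δt · (6.65·3.50)/(6.65−3.50) ≈ 7.3889·Δt.
So d_TPNV = 77.78, d_OCWA = 84.05, d_BDM = 139.31 km.
Circle about each station: (x − 82.4)² + (y − 34.0)² = 77.78²; (x + 75.7)² + (y − 5.7)² = 84.05²; (x + 116.2)² + (y − 73.4)² = 139.31².
Subtracting the TPNV equation from the OCWA and BDM equations removes the quadratic terms:
-316.2 x − 56.6 y = -3197.45
-397.2 x + 78.8 y = -2413.31
Solving the 2×2 system: x ≈ 8.2, y ≈ 10.7 km.
Check against TPNV (with the unrounded x, y): √((x − 82.4)²+(y − 34.0)²) = 77.78 ≈ 77.78 km. ✓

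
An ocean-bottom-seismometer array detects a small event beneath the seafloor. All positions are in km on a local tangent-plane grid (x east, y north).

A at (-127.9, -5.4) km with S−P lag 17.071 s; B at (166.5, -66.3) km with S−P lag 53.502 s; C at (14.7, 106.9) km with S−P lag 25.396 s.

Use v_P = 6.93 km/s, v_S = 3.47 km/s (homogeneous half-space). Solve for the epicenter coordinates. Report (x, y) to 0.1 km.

(-161.8, 108.3)

Distance from S−P lag: d = Δt · v_P v_S / (v_P − v_S) = Δt · (6.93·3.47)/(6.93−3.47) ≈ 6.9500·Δt.
So d_A = 118.64, d_B = 371.84, d_C = 176.50 km.
Circle about each station: (x + 127.9)² + (y + 5.4)² = 118.64²; (x − 166.5)² + (y + 66.3)² = 371.84²; (x − 14.7)² + (y − 106.9)² = 176.50².
Subtracting pairs of circle equations eliminates x²+y² and gives linear equations (the radical axes):
588.8 x − 121.8 y = -108459.17
285.2 x + 224.6 y = -21820.67
Solving the 2×2 system: x ≈ -161.8, y ≈ 108.3 km.
Check against A (with the unrounded x, y): √((x + 127.9)²+(y + 5.4)²) = 118.65 ≈ 118.64 km. ✓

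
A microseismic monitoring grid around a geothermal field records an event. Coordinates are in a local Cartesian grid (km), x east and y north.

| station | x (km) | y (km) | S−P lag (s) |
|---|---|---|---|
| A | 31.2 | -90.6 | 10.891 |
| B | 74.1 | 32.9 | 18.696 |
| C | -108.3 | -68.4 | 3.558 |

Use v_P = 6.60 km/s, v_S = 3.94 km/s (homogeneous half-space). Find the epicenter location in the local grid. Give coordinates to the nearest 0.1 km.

Distance from S−P lag: d = Δt · v_P v_S / (v_P − v_S) = Δt · (6.60·3.94)/(6.60−3.94) ≈ 9.7759·Δt.
So d_A = 106.47, d_B = 182.77, d_C = 34.78 km.
Circle about each station: (x − 31.2)² + (y + 90.6)² = 106.47²; (x − 74.1)² + (y − 32.9)² = 182.77²; (x + 108.3)² + (y + 68.4)² = 34.78².
Subtracting the A equation from the B and C equations removes the quadratic terms:
85.8 x + 247.0 y = -24677.59
-279.0 x + 44.4 y = 17351.86
Solving the 2×2 system: x ≈ -74.0, y ≈ -74.2 km.

-74.0 km east, -74.2 km north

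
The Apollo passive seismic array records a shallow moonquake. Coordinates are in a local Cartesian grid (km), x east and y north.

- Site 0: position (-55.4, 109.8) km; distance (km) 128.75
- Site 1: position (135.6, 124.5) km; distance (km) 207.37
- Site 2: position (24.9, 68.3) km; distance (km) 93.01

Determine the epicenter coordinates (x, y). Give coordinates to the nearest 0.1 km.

Circle about each station: (x + 55.4)² + (y − 109.8)² = 128.75²; (x − 135.6)² + (y − 124.5)² = 207.37²; (x − 24.9)² + (y − 68.3)² = 93.01².
Subtracting pairs of circle equations eliminates x²+y² and gives linear equations (the radical axes):
382.0 x + 29.4 y = -7663.34
160.6 x − 83.0 y = -1914.60
Solving the 2×2 system: x ≈ -19.0, y ≈ -13.7 km.

x ≈ -19.0 km, y ≈ -13.7 km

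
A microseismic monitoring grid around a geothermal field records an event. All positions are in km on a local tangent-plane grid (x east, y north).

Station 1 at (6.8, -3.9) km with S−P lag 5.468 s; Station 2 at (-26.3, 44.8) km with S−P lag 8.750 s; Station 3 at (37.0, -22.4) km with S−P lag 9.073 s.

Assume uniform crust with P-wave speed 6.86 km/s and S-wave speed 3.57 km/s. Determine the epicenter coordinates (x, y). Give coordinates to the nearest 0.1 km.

Distance from S−P lag: d = Δt · v_P v_S / (v_P − v_S) = Δt · (6.86·3.57)/(6.86−3.57) ≈ 7.4438·Δt.
So d_Station 1 = 40.70, d_Station 2 = 65.13, d_Station 3 = 67.54 km.
Circle about each station: (x − 6.8)² + (y + 3.9)² = 40.70²; (x + 26.3)² + (y − 44.8)² = 65.13²; (x − 37.0)² + (y + 22.4)² = 67.54².
Subtracting pairs of circle equations eliminates x²+y² and gives linear equations (the radical axes):
-66.2 x + 97.4 y = 51.85
60.4 x − 37.0 y = -1095.85
Solving the 2×2 system: x ≈ -30.5, y ≈ -20.2 km.

(-30.5, -20.2)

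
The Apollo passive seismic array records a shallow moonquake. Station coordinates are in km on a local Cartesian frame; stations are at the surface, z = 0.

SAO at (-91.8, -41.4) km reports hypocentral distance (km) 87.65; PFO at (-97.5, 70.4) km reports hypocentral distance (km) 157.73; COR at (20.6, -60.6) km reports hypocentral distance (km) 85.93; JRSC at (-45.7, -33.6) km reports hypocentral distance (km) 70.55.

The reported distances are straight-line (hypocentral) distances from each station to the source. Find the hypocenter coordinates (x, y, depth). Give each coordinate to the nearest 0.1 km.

Each station gives a sphere (x−x_i)² + (y−y_i)² + z² = d_i² (stations at z=0).
Subtracting the SAO sphere from PFO and COR: z² cancels, leaving linear equations in x and y:
-11.4 x + 223.6 y = -12875.02
224.8 x − 38.4 y = -5745.92
Solving: x ≈ -35.707, y ≈ -59.401 km (keep extra digits for the depth step; rounded: -35.7, -59.4).
Then from the SAO sphere: z² = 87.65² − (x + 91.8)² − (y + 41.4)² with x = -35.707, y = -59.401, so z ≈ 64.900 ≈ 64.9 km.

x ≈ -35.7 km, y ≈ -59.4 km, depth ≈ 64.9 km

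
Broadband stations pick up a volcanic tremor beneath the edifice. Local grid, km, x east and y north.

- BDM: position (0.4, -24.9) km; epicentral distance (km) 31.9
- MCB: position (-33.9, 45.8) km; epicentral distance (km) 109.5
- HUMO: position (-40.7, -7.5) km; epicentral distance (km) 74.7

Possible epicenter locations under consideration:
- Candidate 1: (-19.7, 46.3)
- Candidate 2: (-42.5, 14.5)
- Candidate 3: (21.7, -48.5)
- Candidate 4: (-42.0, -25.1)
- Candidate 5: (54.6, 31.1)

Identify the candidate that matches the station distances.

For each candidate, compare |candidate − station| to the reported distance:
Candidate 1: residuals BDM 42.1, MCB 95.3, HUMO 16.9 → max 95.3 km
Candidate 2: residuals BDM 26.3, MCB 77.0, HUMO 52.6 → max 77.0 km
Candidate 3: residuals BDM 0.1, MCB 0.0, HUMO 0.0 → max 0.1 km
Candidate 4: residuals BDM 10.5, MCB 38.1, HUMO 57.1 → max 57.1 km
Candidate 5: residuals BDM 46.0, MCB 19.8, HUMO 28.1 → max 46.0 km
Only Candidate 3 has all residuals ≈ 0.

Candidate 3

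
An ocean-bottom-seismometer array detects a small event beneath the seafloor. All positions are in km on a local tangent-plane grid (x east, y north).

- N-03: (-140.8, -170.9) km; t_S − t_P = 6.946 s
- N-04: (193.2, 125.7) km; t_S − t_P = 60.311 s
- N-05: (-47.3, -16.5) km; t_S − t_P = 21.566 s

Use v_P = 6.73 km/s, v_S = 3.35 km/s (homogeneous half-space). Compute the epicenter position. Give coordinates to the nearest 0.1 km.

-99.1 km east, -150.7 km north

Distance from S−P lag: d = Δt · v_P v_S / (v_P − v_S) = Δt · (6.73·3.35)/(6.73−3.35) ≈ 6.6703·Δt.
So d_N-03 = 46.33, d_N-04 = 402.29, d_N-05 = 143.85 km.
Circle about each station: (x + 140.8)² + (y + 170.9)² = 46.33²; (x − 193.2)² + (y − 125.7)² = 402.29²; (x + 47.3)² + (y + 16.5)² = 143.85².
Subtracting the N-03 equation from the N-04 and N-05 equations removes the quadratic terms:
668.0 x + 593.2 y = -155595.50
187.0 x + 308.8 y = -65068.26
Solving the 2×2 system: x ≈ -99.1, y ≈ -150.7 km.
Check against N-03 (with the unrounded x, y): √((x + 140.8)²+(y + 170.9)²) = 46.33 ≈ 46.33 km. ✓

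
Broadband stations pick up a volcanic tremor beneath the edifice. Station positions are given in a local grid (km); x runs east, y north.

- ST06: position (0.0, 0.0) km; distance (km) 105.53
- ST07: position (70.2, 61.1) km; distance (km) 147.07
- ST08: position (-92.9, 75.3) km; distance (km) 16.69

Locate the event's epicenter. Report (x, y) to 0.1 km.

Circle about each station: x² + y² = 105.53²; (x − 70.2)² + (y − 61.1)² = 147.07²; (x + 92.9)² + (y − 75.3)² = 16.69².
Subtracting the ST06 equation from the ST07 and ST08 equations removes the quadratic terms:
140.4 x + 122.2 y = -1831.75
-185.8 x + 150.6 y = 25158.52
Solving the 2×2 system: x ≈ -76.4, y ≈ 72.8 km.

-76.4 km east, 72.8 km north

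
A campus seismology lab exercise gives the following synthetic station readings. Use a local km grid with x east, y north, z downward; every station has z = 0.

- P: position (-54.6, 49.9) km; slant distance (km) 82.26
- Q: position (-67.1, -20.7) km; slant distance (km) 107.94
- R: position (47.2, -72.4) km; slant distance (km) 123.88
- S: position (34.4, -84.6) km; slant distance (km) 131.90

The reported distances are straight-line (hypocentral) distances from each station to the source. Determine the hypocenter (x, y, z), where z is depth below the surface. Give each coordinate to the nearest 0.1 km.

x ≈ 11.4 km, y ≈ 36.4 km, depth ≈ 47.2 km

Each station gives a sphere (x−x_i)² + (y−y_i)² + z² = d_i² (stations at z=0).
Subtracting the P sphere from Q and R: z² cancels, leaving linear equations in x and y:
-25.0 x − 141.2 y = -5424.61
203.6 x − 244.6 y = -6581.12
Solving: x ≈ 11.405, y ≈ 36.399 km (keep extra digits for the depth step; rounded: 11.4, 36.4).
Then from the P sphere: z² = 82.26² − (x + 54.6)² − (y − 49.9)² with x = 11.405, y = 36.399, so z ≈ 47.199 ≈ 47.2 km.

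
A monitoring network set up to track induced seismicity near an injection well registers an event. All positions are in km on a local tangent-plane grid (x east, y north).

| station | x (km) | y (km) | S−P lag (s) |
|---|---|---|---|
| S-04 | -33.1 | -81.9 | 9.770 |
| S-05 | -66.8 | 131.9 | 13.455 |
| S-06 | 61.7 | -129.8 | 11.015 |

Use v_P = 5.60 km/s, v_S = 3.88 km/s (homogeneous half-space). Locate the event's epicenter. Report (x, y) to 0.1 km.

Distance from S−P lag: d = Δt · v_P v_S / (v_P − v_S) = Δt · (5.60·3.88)/(5.60−3.88) ≈ 12.6326·Δt.
So d_S-04 = 123.42, d_S-05 = 169.97, d_S-06 = 139.15 km.
Circle about each station: (x + 33.1)² + (y + 81.9)² = 123.42²; (x + 66.8)² + (y − 131.9)² = 169.97²; (x − 61.7)² + (y + 129.8)² = 139.15².
Subtracting pairs of circle equations eliminates x²+y² and gives linear equations (the radical axes):
-67.4 x + 427.6 y = 399.33
189.6 x − 95.8 y = 8721.48
Solving the 2×2 system: x ≈ 50.5, y ≈ 8.9 km.
Check against S-04 (with the unrounded x, y): √((x + 33.1)²+(y + 81.9)²) = 123.41 ≈ 123.42 km. ✓

x ≈ 50.5 km, y ≈ 8.9 km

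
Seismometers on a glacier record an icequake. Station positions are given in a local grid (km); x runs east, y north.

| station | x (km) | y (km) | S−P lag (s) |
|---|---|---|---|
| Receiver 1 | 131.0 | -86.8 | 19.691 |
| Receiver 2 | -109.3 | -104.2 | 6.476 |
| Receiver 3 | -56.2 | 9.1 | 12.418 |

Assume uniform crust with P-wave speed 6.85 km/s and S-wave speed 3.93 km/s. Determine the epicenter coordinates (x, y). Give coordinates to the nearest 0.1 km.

Distance from S−P lag: d = Δt · v_P v_S / (v_P − v_S) = Δt · (6.85·3.93)/(6.85−3.93) ≈ 9.2193·Δt.
So d_Receiver 1 = 181.54, d_Receiver 2 = 59.70, d_Receiver 3 = 114.49 km.
Circle about each station: (x − 131.0)² + (y + 86.8)² = 181.54²; (x + 109.3)² + (y + 104.2)² = 59.70²; (x + 56.2)² + (y − 9.1)² = 114.49².
Subtracting pairs of circle equations eliminates x²+y² and gives linear equations (the radical axes):
-480.6 x − 34.8 y = 27501.57
-374.4 x + 191.8 y = -1605.18
Solving the 2×2 system: x ≈ -49.6, y ≈ -105.2 km.

(-49.6, -105.2)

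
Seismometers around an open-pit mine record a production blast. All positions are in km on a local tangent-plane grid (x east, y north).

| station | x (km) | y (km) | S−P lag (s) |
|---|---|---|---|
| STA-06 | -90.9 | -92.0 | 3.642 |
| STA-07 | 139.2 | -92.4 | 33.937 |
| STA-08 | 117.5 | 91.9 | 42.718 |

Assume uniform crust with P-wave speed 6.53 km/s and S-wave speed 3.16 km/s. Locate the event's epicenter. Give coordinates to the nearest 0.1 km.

Distance from S−P lag: d = Δt · v_P v_S / (v_P − v_S) = Δt · (6.53·3.16)/(6.53−3.16) ≈ 6.1231·Δt.
So d_STA-06 = 22.30, d_STA-07 = 207.80, d_STA-08 = 261.57 km.
Circle about each station: (x + 90.9)² + (y + 92.0)² = 22.30²; (x − 139.2)² + (y + 92.4)² = 207.80²; (x − 117.5)² + (y − 91.9)² = 261.57².
Subtracting the STA-06 equation from the STA-07 and STA-08 equations removes the quadratic terms:
460.2 x − 0.8 y = -31495.96
416.8 x + 367.8 y = -62396.52
Solving the 2×2 system: x ≈ -68.6, y ≈ -91.9 km.

(-68.6, -91.9)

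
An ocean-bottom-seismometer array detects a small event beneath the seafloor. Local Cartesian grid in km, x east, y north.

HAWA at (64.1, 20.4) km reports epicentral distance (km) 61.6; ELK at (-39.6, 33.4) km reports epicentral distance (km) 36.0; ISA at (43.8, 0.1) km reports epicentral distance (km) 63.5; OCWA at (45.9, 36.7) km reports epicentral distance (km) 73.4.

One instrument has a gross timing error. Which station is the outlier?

Solve using three stations at a time. Using ELK, ISA, OCWA (subtract circle equations pairwise → linear system) gives (x, y) ≈ (-19.6, 3.6).
Distances from that point to each station vs reported:
  HAWA: calculated 85.3 vs reported 61.6 → residual 23.7 km
  ELK: calculated 35.9 vs reported 36.0 → residual 0.1 km
  ISA: calculated 63.5 vs reported 63.5 → residual 0.0 km
  OCWA: calculated 73.4 vs reported 73.4 → residual 0.0 km
ELK, ISA, OCWA are mutually consistent (residuals ≈ 0); HAWA is off by 23.7 km.

HAWA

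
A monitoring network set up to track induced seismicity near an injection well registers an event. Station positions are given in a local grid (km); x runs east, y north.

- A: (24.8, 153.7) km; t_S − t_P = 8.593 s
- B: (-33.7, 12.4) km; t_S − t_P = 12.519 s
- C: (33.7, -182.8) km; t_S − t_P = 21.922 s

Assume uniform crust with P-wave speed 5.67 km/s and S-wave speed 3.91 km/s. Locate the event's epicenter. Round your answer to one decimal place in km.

x ≈ 107.1 km, y ≈ 83.4 km

Distance from S−P lag: d = Δt · v_P v_S / (v_P − v_S) = Δt · (5.67·3.91)/(5.67−3.91) ≈ 12.5964·Δt.
So d_A = 108.24, d_B = 157.69, d_C = 276.14 km.
Circle about each station: (x − 24.8)² + (y − 153.7)² = 108.24²; (x + 33.7)² + (y − 12.4)² = 157.69²; (x − 33.7)² + (y + 182.8)² = 276.14².
Subtracting pairs of circle equations eliminates x²+y² and gives linear equations (the radical axes):
-117.0 x − 282.6 y = -36099.52
17.8 x − 673.0 y = -54224.60
Solving the 2×2 system: x ≈ 107.1, y ≈ 83.4 km.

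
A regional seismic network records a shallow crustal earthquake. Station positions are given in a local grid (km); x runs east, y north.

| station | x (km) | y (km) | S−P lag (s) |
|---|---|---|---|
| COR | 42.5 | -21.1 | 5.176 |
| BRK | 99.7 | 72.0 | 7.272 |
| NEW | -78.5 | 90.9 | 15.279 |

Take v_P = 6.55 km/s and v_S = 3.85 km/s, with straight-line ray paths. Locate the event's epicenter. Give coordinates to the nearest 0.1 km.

49.0 km east, 26.8 km north

Distance from S−P lag: d = Δt · v_P v_S / (v_P − v_S) = Δt · (6.55·3.85)/(6.55−3.85) ≈ 9.3398·Δt.
So d_COR = 48.34, d_BRK = 67.92, d_NEW = 142.70 km.
Circle about each station: (x − 42.5)² + (y + 21.1)² = 48.34²; (x − 99.7)² + (y − 72.0)² = 67.92²; (x + 78.5)² + (y − 90.9)² = 142.70².
Subtracting the COR equation from the BRK and NEW equations removes the quadratic terms:
114.4 x + 186.2 y = 10596.26
-242.0 x + 224.0 y = -5852.93
Solving the 2×2 system: x ≈ 49.0, y ≈ 26.8 km.
Check against COR (with the unrounded x, y): √((x − 42.5)²+(y + 21.1)²) = 48.34 ≈ 48.34 km. ✓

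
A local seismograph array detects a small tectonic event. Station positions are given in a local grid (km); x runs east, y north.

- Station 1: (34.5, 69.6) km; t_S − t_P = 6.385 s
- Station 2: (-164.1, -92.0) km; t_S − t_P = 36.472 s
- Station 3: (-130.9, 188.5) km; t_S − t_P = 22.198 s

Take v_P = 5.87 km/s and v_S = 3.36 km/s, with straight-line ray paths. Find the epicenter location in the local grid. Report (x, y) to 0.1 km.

x ≈ 29.3 km, y ≈ 119.5 km

Distance from S−P lag: d = Δt · v_P v_S / (v_P − v_S) = Δt · (5.87·3.36)/(5.87−3.36) ≈ 7.8578·Δt.
So d_Station 1 = 50.17, d_Station 2 = 286.59, d_Station 3 = 174.43 km.
Circle about each station: (x − 34.5)² + (y − 69.6)² = 50.17²; (x + 164.1)² + (y + 92.0)² = 286.59²; (x + 130.9)² + (y − 188.5)² = 174.43².
Subtracting pairs of circle equations eliminates x²+y² and gives linear equations (the radical axes):
-397.2 x − 323.2 y = -50258.40
-330.8 x + 237.8 y = 18723.85
Solving the 2×2 system: x ≈ 29.3, y ≈ 119.5 km.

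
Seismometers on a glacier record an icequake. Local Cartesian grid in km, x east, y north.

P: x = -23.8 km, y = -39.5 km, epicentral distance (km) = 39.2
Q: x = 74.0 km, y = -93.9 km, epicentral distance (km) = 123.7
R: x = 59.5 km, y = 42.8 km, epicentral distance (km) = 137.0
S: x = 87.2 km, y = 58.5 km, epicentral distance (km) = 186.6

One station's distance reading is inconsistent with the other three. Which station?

Solve using three stations at a time. Using P, Q, S (subtract circle equations pairwise → linear system) gives (x, y) ≈ (-47.5, -70.6).
Distances from that point to each station vs reported:
  P: calculated 39.1 vs reported 39.2 → residual 0.1 km
  Q: calculated 123.7 vs reported 123.7 → residual 0.0 km
  R: calculated 155.9 vs reported 137.0 → residual 18.9 km
  S: calculated 186.6 vs reported 186.6 → residual 0.0 km
P, Q, S are mutually consistent (residuals ≈ 0); R is off by 18.9 km.

R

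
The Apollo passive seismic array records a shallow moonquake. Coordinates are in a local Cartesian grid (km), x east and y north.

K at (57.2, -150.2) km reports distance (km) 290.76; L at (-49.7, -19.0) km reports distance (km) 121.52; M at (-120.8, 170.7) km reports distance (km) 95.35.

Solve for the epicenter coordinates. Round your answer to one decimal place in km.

Circle about each station: (x − 57.2)² + (y + 150.2)² = 290.76²; (x + 49.7)² + (y + 19.0)² = 121.52²; (x + 120.8)² + (y − 170.7)² = 95.35².
Subtracting pairs of circle equations eliminates x²+y² and gives linear equations (the radical axes):
-213.8 x + 262.4 y = 46773.48
-356.0 x + 641.8 y = 93349.01
Solving the 2×2 system: x ≈ -126.1, y ≈ 75.5 km.

(-126.1, 75.5)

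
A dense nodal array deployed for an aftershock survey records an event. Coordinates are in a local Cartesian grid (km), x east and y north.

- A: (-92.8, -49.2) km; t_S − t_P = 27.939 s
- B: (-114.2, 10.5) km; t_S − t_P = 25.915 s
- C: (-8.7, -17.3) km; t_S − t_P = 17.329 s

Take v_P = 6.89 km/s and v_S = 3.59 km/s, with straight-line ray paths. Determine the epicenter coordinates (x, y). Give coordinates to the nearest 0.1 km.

x ≈ 62.4 km, y ≈ 91.4 km

Distance from S−P lag: d = Δt · v_P v_S / (v_P − v_S) = Δt · (6.89·3.59)/(6.89−3.59) ≈ 7.4955·Δt.
So d_A = 209.42, d_B = 194.25, d_C = 129.89 km.
Circle about each station: (x + 92.8)² + (y + 49.2)² = 209.42²; (x + 114.2)² + (y − 10.5)² = 194.25²; (x + 8.7)² + (y + 17.3)² = 129.89².
Subtracting the A equation from the B and C equations removes the quadratic terms:
-42.8 x + 119.4 y = 8243.08
168.2 x + 63.8 y = 16327.82
Solving the 2×2 system: x ≈ 62.4, y ≈ 91.4 km.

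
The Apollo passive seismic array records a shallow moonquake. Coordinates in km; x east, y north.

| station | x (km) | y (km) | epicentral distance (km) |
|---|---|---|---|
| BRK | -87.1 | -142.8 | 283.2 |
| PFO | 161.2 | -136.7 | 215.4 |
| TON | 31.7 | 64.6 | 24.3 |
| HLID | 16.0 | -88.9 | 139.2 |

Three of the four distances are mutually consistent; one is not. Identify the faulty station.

BRK

Solve using three stations at a time. Using PFO, TON, HLID (subtract circle equations pairwise → linear system) gives (x, y) ≈ (48.0, 46.6).
Distances from that point to each station vs reported:
  BRK: calculated 232.6 vs reported 283.2 → residual 50.6 km
  PFO: calculated 215.4 vs reported 215.4 → residual 0.0 km
  TON: calculated 24.3 vs reported 24.3 → residual 0.0 km
  HLID: calculated 139.2 vs reported 139.2 → residual 0.0 km
PFO, TON, HLID are mutually consistent (residuals ≈ 0); BRK is off by 50.6 km.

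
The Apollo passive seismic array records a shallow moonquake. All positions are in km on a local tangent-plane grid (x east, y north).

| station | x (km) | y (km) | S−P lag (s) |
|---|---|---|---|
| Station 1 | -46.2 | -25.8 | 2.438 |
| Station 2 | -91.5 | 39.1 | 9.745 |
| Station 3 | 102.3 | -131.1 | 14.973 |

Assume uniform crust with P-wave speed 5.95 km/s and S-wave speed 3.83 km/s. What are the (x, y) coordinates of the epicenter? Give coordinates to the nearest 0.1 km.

Distance from S−P lag: d = Δt · v_P v_S / (v_P − v_S) = Δt · (5.95·3.83)/(5.95−3.83) ≈ 10.7493·Δt.
So d_Station 1 = 26.21, d_Station 2 = 104.75, d_Station 3 = 160.95 km.
Circle about each station: (x + 46.2)² + (y + 25.8)² = 26.21²; (x + 91.5)² + (y − 39.1)² = 104.75²; (x − 102.3)² + (y + 131.1)² = 160.95².
Subtracting the Station 1 equation from the Station 2 and Station 3 equations removes the quadratic terms:
-90.6 x + 129.8 y = -3184.62
297.0 x − 210.6 y = -365.52
Solving the 2×2 system: x ≈ -36.9, y ≈ -50.3 km.

-36.9 km east, -50.3 km north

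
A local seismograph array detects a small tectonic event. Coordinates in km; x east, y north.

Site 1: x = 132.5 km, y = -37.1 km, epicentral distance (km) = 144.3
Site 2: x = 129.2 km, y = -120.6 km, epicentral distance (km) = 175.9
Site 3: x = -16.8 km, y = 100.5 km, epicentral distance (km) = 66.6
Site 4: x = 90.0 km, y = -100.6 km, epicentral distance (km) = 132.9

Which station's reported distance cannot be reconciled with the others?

Site 3

Solve using three stations at a time. Using Site 1, Site 2, Site 4 (subtract circle equations pairwise → linear system) gives (x, y) ≈ (-9.8, -12.7).
Distances from that point to each station vs reported:
  Site 1: calculated 144.4 vs reported 144.3 → residual 0.1 km
  Site 2: calculated 176.0 vs reported 175.9 → residual 0.1 km
  Site 3: calculated 113.4 vs reported 66.6 → residual 46.8 km
  Site 4: calculated 133.0 vs reported 132.9 → residual 0.1 km
Site 1, Site 2, Site 4 are mutually consistent (residuals ≈ 0); Site 3 is off by 46.8 km.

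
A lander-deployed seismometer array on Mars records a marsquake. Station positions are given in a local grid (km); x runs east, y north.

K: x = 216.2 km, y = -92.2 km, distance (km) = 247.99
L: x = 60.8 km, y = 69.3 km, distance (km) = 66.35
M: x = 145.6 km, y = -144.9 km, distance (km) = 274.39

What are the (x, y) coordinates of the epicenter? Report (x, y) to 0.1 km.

Circle about each station: (x − 216.2)² + (y + 92.2)² = 247.99²; (x − 60.8)² + (y − 69.3)² = 66.35²; (x − 145.6)² + (y + 144.9)² = 274.39².
Subtracting the K equation from the L and M equations removes the quadratic terms:
-310.8 x + 323.0 y = 10352.57
-141.2 x − 105.4 y = -26838.74
Solving the 2×2 system: x ≈ 96.7, y ≈ 125.1 km.

(96.7, 125.1)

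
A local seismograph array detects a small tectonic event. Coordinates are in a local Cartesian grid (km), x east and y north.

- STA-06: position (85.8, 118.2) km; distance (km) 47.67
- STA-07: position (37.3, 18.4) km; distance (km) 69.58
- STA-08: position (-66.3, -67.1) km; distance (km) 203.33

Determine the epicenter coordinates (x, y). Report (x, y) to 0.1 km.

Circle about each station: (x − 85.8)² + (y − 118.2)² = 47.67²; (x − 37.3)² + (y − 18.4)² = 69.58²; (x + 66.3)² + (y + 67.1)² = 203.33².
Subtracting pairs of circle equations eliminates x²+y² and gives linear equations (the radical axes):
-97.0 x − 199.6 y = -22171.98
-304.2 x − 370.6 y = -51505.44
Solving the 2×2 system: x ≈ 83.3, y ≈ 70.6 km.

83.3 km east, 70.6 km north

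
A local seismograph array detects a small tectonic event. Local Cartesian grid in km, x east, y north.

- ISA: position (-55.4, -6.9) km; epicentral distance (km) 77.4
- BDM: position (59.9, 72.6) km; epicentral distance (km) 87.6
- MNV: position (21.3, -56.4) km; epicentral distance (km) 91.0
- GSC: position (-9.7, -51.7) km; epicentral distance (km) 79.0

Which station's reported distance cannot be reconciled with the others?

Solve using three stations at a time. Using BDM, MNV, GSC (subtract circle equations pairwise → linear system) gives (x, y) ≈ (-14.8, 27.0).
Distances from that point to each station vs reported:
  ISA: calculated 52.9 vs reported 77.4 → residual 24.5 km
  BDM: calculated 87.5 vs reported 87.6 → residual 0.1 km
  MNV: calculated 90.9 vs reported 91.0 → residual 0.1 km
  GSC: calculated 78.9 vs reported 79.0 → residual 0.1 km
BDM, MNV, GSC are mutually consistent (residuals ≈ 0); ISA is off by 24.5 km.

ISA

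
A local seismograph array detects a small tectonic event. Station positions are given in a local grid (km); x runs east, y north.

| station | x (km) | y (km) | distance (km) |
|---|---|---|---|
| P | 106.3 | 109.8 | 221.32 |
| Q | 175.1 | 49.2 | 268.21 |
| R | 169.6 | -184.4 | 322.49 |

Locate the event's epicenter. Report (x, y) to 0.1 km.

Circle about each station: (x − 106.3)² + (y − 109.8)² = 221.32²; (x − 175.1)² + (y − 49.2)² = 268.21²; (x − 169.6)² + (y + 184.4)² = 322.49².
Subtracting the P equation from the Q and R equations removes the quadratic terms:
137.6 x − 121.2 y = -13229.14
126.6 x − 588.4 y = -15605.47
Solving the 2×2 system: x ≈ -89.8, y ≈ 7.2 km.

x ≈ -89.8 km, y ≈ 7.2 km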